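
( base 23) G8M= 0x21DE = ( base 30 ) 9j0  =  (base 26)clc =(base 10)8670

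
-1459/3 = - 1459/3 = -  486.33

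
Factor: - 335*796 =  - 2^2 * 5^1*67^1*199^1 =- 266660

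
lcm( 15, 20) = 60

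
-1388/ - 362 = 3 + 151/181 = 3.83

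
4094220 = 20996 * 195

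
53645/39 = 53645/39 = 1375.51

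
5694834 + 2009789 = 7704623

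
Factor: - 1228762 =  - 2^1 * 113^1 * 5437^1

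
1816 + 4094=5910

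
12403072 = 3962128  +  8440944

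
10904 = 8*1363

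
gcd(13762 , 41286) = 13762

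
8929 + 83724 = 92653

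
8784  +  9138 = 17922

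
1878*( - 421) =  - 790638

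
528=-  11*( - 48)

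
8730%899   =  639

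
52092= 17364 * 3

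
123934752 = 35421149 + 88513603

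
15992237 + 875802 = 16868039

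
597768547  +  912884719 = 1510653266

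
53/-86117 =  - 53/86117 = - 0.00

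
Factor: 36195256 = 2^3*113^1*40039^1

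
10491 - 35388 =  - 24897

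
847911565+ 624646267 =1472557832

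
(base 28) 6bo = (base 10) 5036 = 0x13ac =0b1001110101100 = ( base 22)A8K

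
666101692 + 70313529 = 736415221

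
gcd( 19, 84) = 1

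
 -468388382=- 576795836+108407454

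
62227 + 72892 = 135119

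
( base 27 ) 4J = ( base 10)127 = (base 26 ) 4n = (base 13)9A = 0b1111111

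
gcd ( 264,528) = 264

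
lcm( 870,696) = 3480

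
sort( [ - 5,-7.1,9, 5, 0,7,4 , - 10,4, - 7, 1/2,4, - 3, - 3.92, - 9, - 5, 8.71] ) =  [ - 10, - 9, - 7.1, - 7, - 5, - 5, - 3.92, - 3, 0 , 1/2, 4, 4,  4,  5, 7,8.71, 9]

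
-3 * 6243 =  - 18729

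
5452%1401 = 1249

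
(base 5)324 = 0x59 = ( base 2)1011001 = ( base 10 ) 89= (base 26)3B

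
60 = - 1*( - 60) 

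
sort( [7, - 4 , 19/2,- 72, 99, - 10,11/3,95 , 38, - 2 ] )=[  -  72, - 10 ,-4, - 2, 11/3, 7,19/2 , 38 , 95,99]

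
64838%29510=5818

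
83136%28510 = 26116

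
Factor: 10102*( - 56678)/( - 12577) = 572561156/12577 = 2^2*17^1*1667^1*5051^1*12577^( - 1)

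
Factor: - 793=-13^1*61^1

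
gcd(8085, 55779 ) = 3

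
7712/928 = 241/29 =8.31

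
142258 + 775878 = 918136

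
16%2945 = 16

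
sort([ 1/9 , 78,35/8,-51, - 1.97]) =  [  -  51, -1.97,1/9,35/8,78]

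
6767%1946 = 929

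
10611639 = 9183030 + 1428609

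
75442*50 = 3772100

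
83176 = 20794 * 4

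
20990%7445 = 6100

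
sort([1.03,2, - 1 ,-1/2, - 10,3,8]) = [ - 10, - 1, - 1/2,1.03,2, 3, 8 ] 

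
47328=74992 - 27664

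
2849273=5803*491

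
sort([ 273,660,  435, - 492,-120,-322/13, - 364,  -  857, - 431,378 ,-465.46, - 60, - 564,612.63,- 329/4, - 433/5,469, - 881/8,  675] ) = [-857  , - 564, - 492, - 465.46,-431, - 364, - 120,-881/8, - 433/5,-329/4, - 60, - 322/13,273,  378,435,469,612.63, 660,675 ]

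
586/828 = 293/414 = 0.71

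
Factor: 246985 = 5^1*47^1*1051^1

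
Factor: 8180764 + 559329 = 41^1 *213173^1 = 8740093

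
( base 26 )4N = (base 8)177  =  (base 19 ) 6d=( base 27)4J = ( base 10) 127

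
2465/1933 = 1 + 532/1933 = 1.28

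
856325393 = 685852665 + 170472728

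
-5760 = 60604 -66364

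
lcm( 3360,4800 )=33600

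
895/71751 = 895/71751 = 0.01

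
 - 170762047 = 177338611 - 348100658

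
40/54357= 40/54357= 0.00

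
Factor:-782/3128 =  - 2^( - 2) = - 1/4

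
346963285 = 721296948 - 374333663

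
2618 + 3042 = 5660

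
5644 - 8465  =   - 2821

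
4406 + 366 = 4772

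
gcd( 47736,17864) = 8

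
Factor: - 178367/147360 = - 581/480 = - 2^( - 5)*3^( - 1)*5^( -1)*7^1*83^1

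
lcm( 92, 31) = 2852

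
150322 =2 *75161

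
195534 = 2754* 71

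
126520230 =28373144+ 98147086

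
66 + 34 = 100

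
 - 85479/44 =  - 1943  +  13/44 = -1942.70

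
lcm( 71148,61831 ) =5193804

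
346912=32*10841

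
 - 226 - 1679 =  - 1905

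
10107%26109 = 10107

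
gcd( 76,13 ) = 1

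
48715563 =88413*551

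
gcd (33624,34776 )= 72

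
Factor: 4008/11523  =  8/23=2^3*23^( - 1)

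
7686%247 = 29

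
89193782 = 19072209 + 70121573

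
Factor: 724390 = 2^1*5^1*107^1*677^1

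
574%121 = 90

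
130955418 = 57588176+73367242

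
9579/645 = 3193/215 = 14.85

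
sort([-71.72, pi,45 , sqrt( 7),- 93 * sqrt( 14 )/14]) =[ - 71.72,- 93*sqrt( 14)/14, sqrt( 7), pi , 45]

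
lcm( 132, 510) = 11220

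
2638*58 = 153004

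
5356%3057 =2299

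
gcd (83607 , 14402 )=1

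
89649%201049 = 89649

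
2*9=18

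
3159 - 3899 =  - 740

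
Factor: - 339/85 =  - 3^1*5^ (  -  1)*17^( - 1)*113^1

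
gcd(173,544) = 1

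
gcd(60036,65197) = 1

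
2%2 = 0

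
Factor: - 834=  -  2^1*3^1*139^1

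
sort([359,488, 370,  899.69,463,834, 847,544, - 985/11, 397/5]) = [ - 985/11, 397/5,359,370,463,488, 544,834,847,899.69]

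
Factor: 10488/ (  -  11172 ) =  - 46/49= -2^1*7^ (-2)*23^1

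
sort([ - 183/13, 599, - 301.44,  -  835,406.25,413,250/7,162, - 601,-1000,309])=[ - 1000, - 835, - 601,-301.44, - 183/13 , 250/7, 162, 309 , 406.25,413,599 ]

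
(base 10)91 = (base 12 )77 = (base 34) 2n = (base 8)133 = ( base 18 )51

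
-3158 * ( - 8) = 25264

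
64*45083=2885312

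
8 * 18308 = 146464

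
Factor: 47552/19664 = 2^2*743^1*1229^( - 1) = 2972/1229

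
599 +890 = 1489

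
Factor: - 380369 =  - 11^1 * 151^1*229^1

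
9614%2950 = 764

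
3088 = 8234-5146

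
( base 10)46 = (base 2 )101110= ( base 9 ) 51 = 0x2e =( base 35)1B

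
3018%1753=1265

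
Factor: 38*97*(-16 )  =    -  2^5*19^1  *97^1 = - 58976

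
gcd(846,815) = 1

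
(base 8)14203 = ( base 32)643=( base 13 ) 2b19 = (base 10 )6275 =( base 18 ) 116B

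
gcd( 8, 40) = 8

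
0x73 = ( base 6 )311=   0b1110011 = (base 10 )115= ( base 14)83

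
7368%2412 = 132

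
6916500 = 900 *7685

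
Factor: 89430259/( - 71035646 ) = - 2^(  -  1)*11^( - 1 )*59^( - 1)*83^1*673^1 *1601^1*54727^ ( - 1 ) 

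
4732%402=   310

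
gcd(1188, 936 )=36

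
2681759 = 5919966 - 3238207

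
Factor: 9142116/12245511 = 2^2 * 19^1*29^( - 1)*41^( - 1 )*101^1* 397^1*3433^(-1) = 3047372/4081837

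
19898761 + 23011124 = 42909885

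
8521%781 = 711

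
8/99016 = 1/12377 = 0.00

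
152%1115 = 152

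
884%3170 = 884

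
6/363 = 2/121 =0.02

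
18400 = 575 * 32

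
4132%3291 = 841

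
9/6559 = 9/6559 = 0.00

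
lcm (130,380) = 4940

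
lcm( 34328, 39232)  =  274624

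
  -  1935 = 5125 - 7060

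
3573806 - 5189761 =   -  1615955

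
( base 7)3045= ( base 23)204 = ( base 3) 1110100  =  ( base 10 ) 1062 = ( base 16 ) 426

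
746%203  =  137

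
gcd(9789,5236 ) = 1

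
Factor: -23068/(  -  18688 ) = 79/64 =2^( - 6 )*79^1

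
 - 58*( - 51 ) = 2958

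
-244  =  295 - 539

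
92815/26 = 3569 + 21/26 = 3569.81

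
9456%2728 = 1272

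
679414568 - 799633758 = -120219190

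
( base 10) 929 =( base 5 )12204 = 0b1110100001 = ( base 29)131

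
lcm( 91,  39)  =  273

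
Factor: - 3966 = -2^1 *3^1*661^1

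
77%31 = 15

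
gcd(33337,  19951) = 1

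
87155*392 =34164760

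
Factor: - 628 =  - 2^2*157^1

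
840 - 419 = 421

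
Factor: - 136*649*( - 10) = 2^4  *  5^1  *  11^1 * 17^1 * 59^1= 882640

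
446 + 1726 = 2172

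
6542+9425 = 15967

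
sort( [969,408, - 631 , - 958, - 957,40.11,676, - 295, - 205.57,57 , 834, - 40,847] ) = [ - 958, - 957,-631, - 295,-205.57, - 40,40.11,57,408,676, 834,847,969]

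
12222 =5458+6764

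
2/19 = 2/19 =0.11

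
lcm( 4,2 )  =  4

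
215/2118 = 215/2118=0.10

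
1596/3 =532 = 532.00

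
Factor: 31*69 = 2139 = 3^1 *23^1*31^1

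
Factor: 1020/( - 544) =-2^(- 3)*3^1*  5^1 = - 15/8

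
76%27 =22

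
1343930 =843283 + 500647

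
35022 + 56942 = 91964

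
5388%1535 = 783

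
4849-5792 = - 943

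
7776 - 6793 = 983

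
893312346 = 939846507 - 46534161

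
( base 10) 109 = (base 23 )4H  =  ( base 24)4D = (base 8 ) 155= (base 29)3M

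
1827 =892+935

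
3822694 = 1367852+2454842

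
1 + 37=38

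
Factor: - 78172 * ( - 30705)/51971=2^2*3^1 * 5^1*23^1*89^1*19543^1 * 51971^( - 1 ) = 2400271260/51971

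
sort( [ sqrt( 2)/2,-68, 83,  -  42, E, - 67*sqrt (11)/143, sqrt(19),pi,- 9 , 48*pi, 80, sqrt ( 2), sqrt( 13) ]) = [ - 68 , - 42, - 9, - 67*sqrt( 11)/143, sqrt( 2 )/2, sqrt ( 2),E, pi, sqrt(13), sqrt ( 19), 80, 83, 48*pi ]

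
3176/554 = 5 + 203/277 = 5.73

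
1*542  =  542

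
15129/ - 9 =-1681/1 = - 1681.00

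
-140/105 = - 2 + 2/3 = -  1.33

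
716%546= 170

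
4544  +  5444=9988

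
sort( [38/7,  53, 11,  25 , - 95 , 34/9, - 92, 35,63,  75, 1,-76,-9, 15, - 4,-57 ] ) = [  -  95, - 92,-76, - 57,- 9,-4,1, 34/9,38/7,  11, 15,  25 , 35,53,63,75]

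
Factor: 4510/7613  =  2^1*5^1*11^1*23^( - 1)*41^1*331^(-1)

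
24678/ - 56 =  - 12339/28 = - 440.68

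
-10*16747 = - 167470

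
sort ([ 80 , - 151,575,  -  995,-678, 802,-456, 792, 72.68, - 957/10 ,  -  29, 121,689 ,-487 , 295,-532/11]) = [ - 995,- 678, - 487,-456  ,-151,-957/10,-532/11,-29 , 72.68,  80,121 , 295, 575,689,792, 802] 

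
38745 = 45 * 861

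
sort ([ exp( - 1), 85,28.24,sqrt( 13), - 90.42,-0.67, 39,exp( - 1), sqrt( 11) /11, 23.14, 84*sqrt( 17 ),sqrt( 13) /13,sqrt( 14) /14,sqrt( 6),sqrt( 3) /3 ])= [- 90.42,  -  0.67, sqrt( 14)/14,sqrt( 13)/13, sqrt( 11) /11,exp ( - 1),exp( - 1),sqrt(3) /3,sqrt(6 ) , sqrt(13) , 23.14,28.24,  39,85,84 * sqrt(17)] 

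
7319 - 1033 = 6286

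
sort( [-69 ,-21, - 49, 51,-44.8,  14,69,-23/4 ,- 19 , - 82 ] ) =[ - 82, - 69, - 49,  -  44.8 , - 21, - 19,-23/4,14, 51, 69]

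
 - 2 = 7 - 9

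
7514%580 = 554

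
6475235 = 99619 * 65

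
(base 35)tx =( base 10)1048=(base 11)873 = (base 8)2030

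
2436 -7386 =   -  4950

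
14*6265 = 87710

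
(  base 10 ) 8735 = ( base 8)21037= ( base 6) 104235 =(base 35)74k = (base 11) 6621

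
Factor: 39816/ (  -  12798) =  - 28/9  =  - 2^2*3^( - 2 )*7^1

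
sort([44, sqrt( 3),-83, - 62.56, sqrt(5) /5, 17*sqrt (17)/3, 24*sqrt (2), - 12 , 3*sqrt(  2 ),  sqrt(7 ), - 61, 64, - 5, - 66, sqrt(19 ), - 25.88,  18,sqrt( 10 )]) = [ - 83, - 66, - 62.56,-61, - 25.88,-12, - 5,sqrt(  5) /5, sqrt(3 ), sqrt( 7 ),sqrt ( 10),3 * sqrt( 2 ), sqrt(19),  18 , 17*sqrt(17)/3, 24*sqrt (2 ), 44, 64 ] 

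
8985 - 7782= 1203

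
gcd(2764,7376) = 4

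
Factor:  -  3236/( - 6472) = 1/2= 2^( - 1)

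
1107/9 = 123 = 123.00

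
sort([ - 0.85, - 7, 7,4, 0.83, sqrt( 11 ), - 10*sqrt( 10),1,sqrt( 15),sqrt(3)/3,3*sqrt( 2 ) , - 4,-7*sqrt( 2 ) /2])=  [ - 10*sqrt ( 10), - 7, -7*sqrt(2)/2, - 4, -0.85, sqrt( 3 )/3, 0.83,  1,sqrt( 11),sqrt(15),4,3*sqrt ( 2),7] 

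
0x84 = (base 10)132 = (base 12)b0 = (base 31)48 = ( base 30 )4C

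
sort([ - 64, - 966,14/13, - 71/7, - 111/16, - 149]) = [-966, - 149, - 64, - 71/7 , - 111/16,14/13 ]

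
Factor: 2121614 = 2^1*11^3*797^1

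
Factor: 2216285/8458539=3^(-1)*5^1*47^1* 131^( - 1) * 9431^1* 21523^( - 1)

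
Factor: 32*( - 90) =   -  2^6*3^2*5^1 = - 2880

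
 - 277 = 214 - 491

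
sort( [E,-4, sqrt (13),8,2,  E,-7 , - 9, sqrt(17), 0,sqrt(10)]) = [-9, - 7, - 4, 0,2,E, E,sqrt(10), sqrt( 13), sqrt (17 ),8]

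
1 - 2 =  - 1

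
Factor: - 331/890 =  - 2^( - 1 )*5^ ( - 1 )*89^( - 1 ) * 331^1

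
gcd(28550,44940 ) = 10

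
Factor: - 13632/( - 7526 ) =2^5*3^1*53^( - 1 ) = 96/53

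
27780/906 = 4630/151= 30.66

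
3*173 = 519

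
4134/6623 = 4134/6623 = 0.62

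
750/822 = 125/137 = 0.91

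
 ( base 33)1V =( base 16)40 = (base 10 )64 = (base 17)3d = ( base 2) 1000000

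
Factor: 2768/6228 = 4/9 = 2^2*3^( - 2 ) 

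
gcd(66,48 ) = 6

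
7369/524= 7369/524 = 14.06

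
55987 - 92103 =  - 36116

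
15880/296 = 1985/37 = 53.65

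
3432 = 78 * 44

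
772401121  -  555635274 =216765847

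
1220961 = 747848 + 473113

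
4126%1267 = 325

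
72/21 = 24/7  =  3.43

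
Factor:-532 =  - 2^2*7^1*19^1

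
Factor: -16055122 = -2^1*479^1*16759^1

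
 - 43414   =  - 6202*7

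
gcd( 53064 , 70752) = 17688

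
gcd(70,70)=70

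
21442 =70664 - 49222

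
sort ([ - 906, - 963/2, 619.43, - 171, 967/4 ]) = [ - 906, - 963/2, - 171, 967/4, 619.43]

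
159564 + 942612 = 1102176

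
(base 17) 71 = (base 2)1111000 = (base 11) AA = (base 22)5a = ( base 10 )120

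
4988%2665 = 2323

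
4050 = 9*450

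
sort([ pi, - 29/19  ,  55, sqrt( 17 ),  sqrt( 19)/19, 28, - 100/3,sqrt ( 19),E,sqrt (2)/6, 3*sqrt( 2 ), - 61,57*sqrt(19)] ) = [ - 61, - 100/3, - 29/19, sqrt (19)/19,sqrt(2)/6, E,pi,sqrt(17),  3*sqrt ( 2 ), sqrt( 19),28,55,57 * sqrt( 19)]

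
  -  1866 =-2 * 933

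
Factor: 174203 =29^1*6007^1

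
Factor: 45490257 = 3^2 * 127^1 * 39799^1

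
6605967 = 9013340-2407373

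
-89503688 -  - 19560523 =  - 69943165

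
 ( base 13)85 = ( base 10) 109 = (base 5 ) 414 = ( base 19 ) 5e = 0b1101101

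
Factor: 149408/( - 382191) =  - 2^5*3^(-1)*7^1*191^( - 1) = - 224/573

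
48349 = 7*6907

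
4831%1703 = 1425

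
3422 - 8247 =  -4825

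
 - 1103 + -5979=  - 7082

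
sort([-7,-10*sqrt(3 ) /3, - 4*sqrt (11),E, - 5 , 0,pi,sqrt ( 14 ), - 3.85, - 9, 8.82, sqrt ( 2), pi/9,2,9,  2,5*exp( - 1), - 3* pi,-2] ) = [ - 4*sqrt (11 ), - 3*pi, - 9, - 7, - 10*sqrt( 3 )/3,-5, - 3.85 , - 2,0, pi/9  ,  sqrt(2 ),5*exp( - 1), 2,2,E,pi,sqrt( 14 ), 8.82,9 ]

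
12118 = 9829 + 2289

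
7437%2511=2415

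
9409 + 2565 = 11974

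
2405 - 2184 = 221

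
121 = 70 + 51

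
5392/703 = 7 + 471/703= 7.67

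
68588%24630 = 19328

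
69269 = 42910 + 26359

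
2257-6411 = -4154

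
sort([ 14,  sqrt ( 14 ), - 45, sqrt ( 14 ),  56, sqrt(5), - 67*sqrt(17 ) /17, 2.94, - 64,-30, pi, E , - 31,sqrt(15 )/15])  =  [ - 64 , - 45,-31,  -  30,  -  67 * sqrt( 17) /17, sqrt(15)/15 , sqrt( 5 ), E, 2.94, pi, sqrt( 14), sqrt(14),14 , 56 ] 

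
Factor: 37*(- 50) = - 2^1*5^2*37^1 = - 1850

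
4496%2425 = 2071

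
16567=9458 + 7109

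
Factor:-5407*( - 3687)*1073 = 21390908457=3^1*29^1*37^1* 1229^1* 5407^1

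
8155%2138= 1741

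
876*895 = 784020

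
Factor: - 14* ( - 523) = 2^1*7^1*523^1 = 7322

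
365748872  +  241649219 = 607398091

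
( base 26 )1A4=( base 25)1cf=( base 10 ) 940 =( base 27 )17m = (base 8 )1654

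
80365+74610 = 154975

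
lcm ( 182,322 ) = 4186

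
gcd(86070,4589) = 1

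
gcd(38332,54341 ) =7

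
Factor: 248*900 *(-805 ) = -179676000 = -  2^5*3^2*5^3 * 7^1 * 23^1*31^1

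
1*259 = 259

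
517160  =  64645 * 8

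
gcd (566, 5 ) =1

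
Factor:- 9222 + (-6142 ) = -2^2*23^1 * 167^1=-15364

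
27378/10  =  13689/5 =2737.80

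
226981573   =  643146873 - 416165300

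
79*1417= 111943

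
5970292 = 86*69422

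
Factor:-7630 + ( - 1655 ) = - 3^1*5^1*619^1 = - 9285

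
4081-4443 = -362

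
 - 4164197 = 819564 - 4983761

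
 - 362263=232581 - 594844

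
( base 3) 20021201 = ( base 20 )B92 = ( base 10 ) 4582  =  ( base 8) 10746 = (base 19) CD3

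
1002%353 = 296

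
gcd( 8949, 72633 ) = 3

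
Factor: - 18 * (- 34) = 2^2*  3^2*17^1  =  612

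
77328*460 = 35570880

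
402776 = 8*50347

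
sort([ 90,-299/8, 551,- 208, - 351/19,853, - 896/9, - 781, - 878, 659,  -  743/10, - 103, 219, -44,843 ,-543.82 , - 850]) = [ - 878, - 850, - 781, - 543.82,-208, - 103, - 896/9,  -  743/10 , - 44, - 299/8, - 351/19, 90,219  ,  551, 659,  843, 853] 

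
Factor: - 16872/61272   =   - 19/69 = - 3^(-1) * 19^1*23^( - 1)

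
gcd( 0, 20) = 20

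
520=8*65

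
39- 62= - 23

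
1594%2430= 1594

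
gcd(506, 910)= 2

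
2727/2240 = 1 + 487/2240 = 1.22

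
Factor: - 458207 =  - 458207^1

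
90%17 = 5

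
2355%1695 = 660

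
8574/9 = 2858/3= 952.67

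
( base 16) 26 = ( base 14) 2a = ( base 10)38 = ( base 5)123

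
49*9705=475545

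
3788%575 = 338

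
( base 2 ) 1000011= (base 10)67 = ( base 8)103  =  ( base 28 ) 2b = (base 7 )124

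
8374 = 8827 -453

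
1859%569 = 152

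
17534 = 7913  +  9621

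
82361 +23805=106166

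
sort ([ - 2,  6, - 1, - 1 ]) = [ - 2 , - 1, -1,6]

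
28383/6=9461/2 = 4730.50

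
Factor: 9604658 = 2^1 * 7^1 * 131^1 * 5237^1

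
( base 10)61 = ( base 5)221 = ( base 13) 49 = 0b111101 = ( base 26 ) 29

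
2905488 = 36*80708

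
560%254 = 52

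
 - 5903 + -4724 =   -  10627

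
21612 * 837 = 18089244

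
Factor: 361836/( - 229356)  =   - 437/277 = - 19^1*23^1*277^( - 1)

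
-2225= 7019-9244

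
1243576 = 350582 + 892994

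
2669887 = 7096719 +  - 4426832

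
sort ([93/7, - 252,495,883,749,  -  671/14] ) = [ - 252, - 671/14,93/7,495,749, 883]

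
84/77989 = 84/77989 = 0.00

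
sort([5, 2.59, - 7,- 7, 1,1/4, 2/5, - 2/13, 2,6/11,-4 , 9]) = [-7, - 7, - 4,-2/13,1/4, 2/5, 6/11, 1,2,2.59 , 5, 9 ] 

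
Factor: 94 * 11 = 2^1*11^1 * 47^1 =1034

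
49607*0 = 0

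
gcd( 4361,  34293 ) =7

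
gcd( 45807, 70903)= 1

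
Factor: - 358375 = - 5^3*47^1*61^1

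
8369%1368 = 161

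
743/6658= 743/6658 = 0.11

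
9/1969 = 9/1969 = 0.00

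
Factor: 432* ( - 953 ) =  -411696 = - 2^4*3^3*953^1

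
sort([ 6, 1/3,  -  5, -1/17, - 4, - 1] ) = [ - 5, -4,  -  1, -1/17,  1/3, 6 ]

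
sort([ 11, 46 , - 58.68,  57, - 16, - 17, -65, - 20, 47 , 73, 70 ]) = [ - 65, - 58.68,-20, - 17 , - 16,11,46, 47, 57, 70 , 73]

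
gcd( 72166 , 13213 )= 1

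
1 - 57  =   - 56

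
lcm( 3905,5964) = 328020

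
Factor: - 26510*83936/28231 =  - 2^6*5^1 *7^( - 1)*11^1 * 37^ ( - 1)*43^1*61^1 * 109^(-1) * 241^1= -2225143360/28231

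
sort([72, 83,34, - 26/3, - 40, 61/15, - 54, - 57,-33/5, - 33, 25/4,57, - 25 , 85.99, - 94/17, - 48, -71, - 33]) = [ - 71,-57, - 54, - 48, - 40, - 33, - 33,-25, - 26/3, - 33/5, - 94/17, 61/15,25/4,  34, 57,72, 83, 85.99 ]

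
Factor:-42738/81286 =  - 51/97  =  - 3^1 * 17^1*97^(-1)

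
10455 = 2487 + 7968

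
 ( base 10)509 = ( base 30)GT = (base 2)111111101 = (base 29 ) HG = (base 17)1CG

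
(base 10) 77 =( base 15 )52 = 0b1001101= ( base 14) 57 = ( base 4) 1031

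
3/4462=3/4462 = 0.00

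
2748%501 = 243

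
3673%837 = 325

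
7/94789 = 7/94789= 0.00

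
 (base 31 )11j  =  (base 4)33303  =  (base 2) 1111110011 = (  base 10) 1011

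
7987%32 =19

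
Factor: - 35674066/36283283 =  - 2^1*113^( - 1 )*2371^1*7523^1* 321091^( - 1 ) 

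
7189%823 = 605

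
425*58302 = 24778350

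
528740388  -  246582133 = 282158255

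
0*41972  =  0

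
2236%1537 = 699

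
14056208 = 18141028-4084820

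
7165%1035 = 955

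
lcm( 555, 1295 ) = 3885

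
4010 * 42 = 168420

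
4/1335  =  4/1335  =  0.00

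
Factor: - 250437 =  - 3^1 *11^1*7589^1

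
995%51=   26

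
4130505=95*43479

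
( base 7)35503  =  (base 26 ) DEE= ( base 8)21716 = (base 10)9166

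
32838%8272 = 8022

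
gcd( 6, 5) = 1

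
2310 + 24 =2334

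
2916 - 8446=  - 5530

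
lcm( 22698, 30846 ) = 1202994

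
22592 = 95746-73154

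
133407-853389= - 719982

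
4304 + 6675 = 10979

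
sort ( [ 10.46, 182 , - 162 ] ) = [ - 162, 10.46,182]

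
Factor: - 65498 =- 2^1*32749^1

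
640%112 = 80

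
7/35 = 1/5 = 0.20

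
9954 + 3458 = 13412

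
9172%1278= 226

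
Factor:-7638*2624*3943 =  - 79026047616 = - 2^7*3^1*19^1*41^1*67^1*3943^1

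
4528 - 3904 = 624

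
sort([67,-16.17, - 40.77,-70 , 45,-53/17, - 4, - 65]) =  [ -70, - 65, - 40.77,-16.17, - 4, - 53/17, 45,67 ] 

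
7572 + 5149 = 12721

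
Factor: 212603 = 433^1*491^1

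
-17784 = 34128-51912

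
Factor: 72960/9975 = 2^8*5^( - 1)*7^( - 1) = 256/35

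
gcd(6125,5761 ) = 7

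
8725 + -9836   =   - 1111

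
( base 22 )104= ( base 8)750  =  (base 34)ec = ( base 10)488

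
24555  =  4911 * 5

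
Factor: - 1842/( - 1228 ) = 3/2 = 2^( - 1 )*3^1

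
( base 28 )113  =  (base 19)24h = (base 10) 815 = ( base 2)1100101111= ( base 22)1F1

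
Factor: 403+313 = 2^2*179^1 = 716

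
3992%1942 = 108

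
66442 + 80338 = 146780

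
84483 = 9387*9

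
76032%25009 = 1005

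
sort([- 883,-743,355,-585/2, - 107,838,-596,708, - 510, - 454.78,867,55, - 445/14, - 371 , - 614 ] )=[ - 883, - 743, - 614, - 596, - 510, - 454.78 , - 371 , - 585/2, - 107,  -  445/14, 55, 355,708,838,867 ]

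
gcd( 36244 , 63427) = 9061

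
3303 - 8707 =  - 5404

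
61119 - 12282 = 48837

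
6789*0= 0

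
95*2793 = 265335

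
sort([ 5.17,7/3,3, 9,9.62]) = [7/3,3,5.17  ,  9,9.62 ] 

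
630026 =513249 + 116777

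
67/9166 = 67/9166 = 0.01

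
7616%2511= 83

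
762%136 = 82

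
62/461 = 62/461= 0.13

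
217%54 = 1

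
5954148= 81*73508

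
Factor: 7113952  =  2^5 * 222311^1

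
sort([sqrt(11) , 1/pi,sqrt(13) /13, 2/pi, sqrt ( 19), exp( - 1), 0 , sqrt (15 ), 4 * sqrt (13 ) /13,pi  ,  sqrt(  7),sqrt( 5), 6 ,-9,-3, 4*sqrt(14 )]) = [ - 9, - 3, 0, sqrt( 13)/13, 1/pi, exp(-1 ), 2/pi, 4* sqrt( 13)/13,sqrt( 5),sqrt( 7 ), pi,sqrt( 11),sqrt(15),sqrt( 19), 6,4*sqrt(  14 ) ] 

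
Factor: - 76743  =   - 3^2*8527^1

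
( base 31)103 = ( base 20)284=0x3C4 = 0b1111000100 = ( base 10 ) 964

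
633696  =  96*6601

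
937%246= 199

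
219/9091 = 219/9091= 0.02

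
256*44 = 11264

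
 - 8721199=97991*(-89 ) 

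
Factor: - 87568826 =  -2^1 * 53^1*151^1 *5471^1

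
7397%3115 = 1167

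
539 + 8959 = 9498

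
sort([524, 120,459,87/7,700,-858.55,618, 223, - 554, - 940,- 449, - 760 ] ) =[-940,- 858.55,-760,-554, - 449 , 87/7, 120,223, 459, 524 , 618,  700 ] 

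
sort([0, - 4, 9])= [ - 4, 0,  9]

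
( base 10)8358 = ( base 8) 20246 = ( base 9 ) 12416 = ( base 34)77s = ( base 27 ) bcf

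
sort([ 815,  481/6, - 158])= [ - 158, 481/6,815]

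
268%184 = 84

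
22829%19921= 2908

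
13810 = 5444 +8366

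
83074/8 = 10384  +  1/4 = 10384.25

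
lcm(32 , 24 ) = 96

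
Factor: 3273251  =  347^1*9433^1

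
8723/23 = 379  +  6/23=379.26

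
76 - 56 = 20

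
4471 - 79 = 4392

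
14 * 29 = 406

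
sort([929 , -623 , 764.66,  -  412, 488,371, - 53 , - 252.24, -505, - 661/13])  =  [ - 623,  -  505, - 412, - 252.24,- 53, - 661/13 , 371,488, 764.66,929 ]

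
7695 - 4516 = 3179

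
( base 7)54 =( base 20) 1j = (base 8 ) 47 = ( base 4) 213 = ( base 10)39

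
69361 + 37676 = 107037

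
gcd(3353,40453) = 7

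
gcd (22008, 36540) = 84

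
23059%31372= 23059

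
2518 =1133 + 1385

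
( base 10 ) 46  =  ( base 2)101110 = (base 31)1F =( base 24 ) 1m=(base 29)1h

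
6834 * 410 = 2801940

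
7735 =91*85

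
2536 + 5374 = 7910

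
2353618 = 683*3446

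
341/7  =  48 + 5/7 = 48.71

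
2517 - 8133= -5616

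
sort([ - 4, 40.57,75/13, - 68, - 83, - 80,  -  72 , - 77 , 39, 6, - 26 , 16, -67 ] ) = [ - 83 , - 80, - 77, - 72, - 68, - 67, - 26, - 4, 75/13, 6, 16 , 39,40.57] 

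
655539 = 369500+286039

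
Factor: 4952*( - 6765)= - 2^3 * 3^1*5^1*11^1*41^1* 619^1  =  - 33500280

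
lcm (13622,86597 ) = 1212358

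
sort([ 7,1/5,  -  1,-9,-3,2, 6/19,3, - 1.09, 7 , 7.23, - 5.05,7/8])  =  [ - 9,  -  5.05, - 3, - 1.09 ,  -  1,1/5,6/19,7/8,  2,  3,7, 7, 7.23 ]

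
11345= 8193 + 3152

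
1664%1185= 479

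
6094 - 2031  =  4063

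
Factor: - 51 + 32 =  - 19^1 = - 19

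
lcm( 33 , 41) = 1353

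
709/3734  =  709/3734  =  0.19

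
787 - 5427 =- 4640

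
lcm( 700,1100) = 7700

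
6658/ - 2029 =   -  4  +  1458/2029 =- 3.28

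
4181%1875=431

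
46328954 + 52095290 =98424244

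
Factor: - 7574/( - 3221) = 2^1*7^1*541^1*3221^( - 1 )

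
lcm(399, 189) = 3591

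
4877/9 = 4877/9 = 541.89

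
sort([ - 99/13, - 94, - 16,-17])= [ - 94, - 17, - 16, - 99/13] 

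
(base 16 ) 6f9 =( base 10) 1785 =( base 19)4hi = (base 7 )5130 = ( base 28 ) 27L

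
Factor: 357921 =3^2 *39769^1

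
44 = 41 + 3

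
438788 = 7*62684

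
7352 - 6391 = 961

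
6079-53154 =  - 47075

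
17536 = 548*32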